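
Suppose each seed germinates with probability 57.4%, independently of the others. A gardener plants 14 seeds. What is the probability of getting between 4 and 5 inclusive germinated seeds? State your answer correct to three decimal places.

X ~ Binomial(14, 0.574); P(4 ≤ X ≤ 5) = Σ C(14,k) p^k (1−p)^(14−k) over k:
  k=4: C(14,4)·0.574^4·0.426^10 = 0.02139
  k=5: C(14,5)·0.574^5·0.426^9 = 0.05764
Total = 0.07903

0.079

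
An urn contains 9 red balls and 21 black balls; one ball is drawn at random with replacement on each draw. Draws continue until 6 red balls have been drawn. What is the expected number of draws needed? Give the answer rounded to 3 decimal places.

Y = total draws until the sixth success; negative binomial with r=6, p=0.30.
E[Y] = r / p = 6 / 0.30 = 20.00000

20.000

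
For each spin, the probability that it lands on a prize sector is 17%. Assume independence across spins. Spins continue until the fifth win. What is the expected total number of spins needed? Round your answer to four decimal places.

29.4118

Y = total spins until the fifth success; negative binomial with r=5, p=0.17.
E[Y] = r / p = 5 / 0.17 = 29.411765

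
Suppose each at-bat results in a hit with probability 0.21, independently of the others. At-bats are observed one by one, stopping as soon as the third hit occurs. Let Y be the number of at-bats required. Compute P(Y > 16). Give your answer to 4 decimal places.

Needing more than 16 at-bats ⇔ fewer than 3 successes in the first 16. With X ~ Binomial(16, 0.21), P(Y > 16) = P(X ≤ 2).
  k=0: C(16,0)·0.21^0·0.79^16 = 0.023016
  k=1: C(16,1)·0.21^1·0.79^15 = 0.097892
  k=2: C(16,2)·0.21^2·0.79^14 = 0.195164
P(X ≤ 2) = 0.316072

0.3161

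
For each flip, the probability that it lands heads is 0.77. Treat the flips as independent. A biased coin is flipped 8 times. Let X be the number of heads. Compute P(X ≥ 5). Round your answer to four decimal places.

X ~ Binomial(8, 0.77); P(X ≥ 5) = Σ C(8,k) p^k (1−p)^(8−k) over k:
  k=5: C(8,5)·0.77^5·0.23^3 = 0.184427
  k=6: C(8,6)·0.77^6·0.23^2 = 0.308715
  k=7: C(8,7)·0.77^7·0.23^1 = 0.295293
  k=8: C(8,8)·0.77^8·0.23^0 = 0.123574
Total = 0.912009

0.9120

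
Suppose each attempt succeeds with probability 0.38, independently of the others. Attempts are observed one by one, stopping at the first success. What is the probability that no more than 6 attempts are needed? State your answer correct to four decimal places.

Y = number of attempts to the first success; geometric, p = 0.38.
P(Y ≤ 6) = 1 − (1−p)^6 = 1 − 0.056800 = 0.943200

0.9432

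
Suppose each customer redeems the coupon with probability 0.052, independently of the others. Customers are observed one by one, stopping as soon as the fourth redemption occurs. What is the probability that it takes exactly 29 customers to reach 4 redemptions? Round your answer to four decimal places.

0.0063

Y = trial on which the fourth success occurs; negative binomial, r=4, p=0.052.
P(Y=29) = C(28,3) · p^4 · (1−p)^25
= 3276 · 7.3116e-06 · 0.26315 = 0.006303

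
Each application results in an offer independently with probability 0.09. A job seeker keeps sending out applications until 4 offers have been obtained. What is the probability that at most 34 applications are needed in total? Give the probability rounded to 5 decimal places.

0.36669

Finishing within 34 applications ⇔ at least 4 successes in the first 34. With X ~ Binomial(34, 0.09), P(Y ≤ 34) = 1 − P(X ≤ 3).
  k=0: C(34,0)·0.09^0·0.91^34 = 0.0404956
  k=1: C(34,1)·0.09^1·0.91^33 = 0.1361719
  k=2: C(34,2)·0.09^2·0.91^32 = 0.2222145
  k=3: C(34,3)·0.09^3·0.91^31 = 0.2344241
1 − 0.6333060 = 0.3666940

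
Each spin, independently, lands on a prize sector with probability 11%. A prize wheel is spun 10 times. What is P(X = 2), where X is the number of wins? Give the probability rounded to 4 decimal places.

X ~ Binomial(n=10, p=0.11).
P(X=2) = C(10,2) · p^2 · (1−p)^8
= 45 · 0.0121 · 0.39366 = 0.214347

0.2143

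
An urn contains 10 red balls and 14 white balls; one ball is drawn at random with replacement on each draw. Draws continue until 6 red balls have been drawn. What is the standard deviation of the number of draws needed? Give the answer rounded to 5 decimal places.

Y = total draws until the sixth success; negative binomial with r=6, p=0.416667.
SD(Y) = √[r(1−p)/p²] = √(20.1600000) = 4.4899889

4.48999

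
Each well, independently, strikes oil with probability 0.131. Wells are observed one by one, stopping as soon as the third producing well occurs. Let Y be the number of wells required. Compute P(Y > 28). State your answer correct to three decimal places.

Needing more than 28 wells ⇔ fewer than 3 successes in the first 28. With X ~ Binomial(28, 0.131), P(Y > 28) = P(X ≤ 2).
  k=0: C(28,0)·0.131^0·0.869^28 = 0.01961
  k=1: C(28,1)·0.131^1·0.869^27 = 0.08279
  k=2: C(28,2)·0.131^2·0.869^26 = 0.16848
P(X ≤ 2) = 0.27088

0.271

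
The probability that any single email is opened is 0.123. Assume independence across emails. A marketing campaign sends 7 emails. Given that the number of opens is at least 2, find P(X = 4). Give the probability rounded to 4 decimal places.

0.0258

X ~ Binomial(7, 0.123). Want P(X=4 | X≥2) = P(X=4) / P(X≥2).
P(X=4) = C(7,4)·0.123^4·0.877^3 = 0.005404
P(X≥2) = 1 − 0.399022 − 0.391743 = 0.209235
Ratio = 0.005404 / 0.209235 = 0.025826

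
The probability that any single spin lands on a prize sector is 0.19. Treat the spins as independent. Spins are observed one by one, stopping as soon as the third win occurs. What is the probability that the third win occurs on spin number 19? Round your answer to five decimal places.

Y = trial on which the third success occurs; negative binomial, r=3, p=0.19.
P(Y=19) = C(18,2) · p^3 · (1−p)^16
= 153 · 0.006859 · 0.034337 = 0.0360340

0.03603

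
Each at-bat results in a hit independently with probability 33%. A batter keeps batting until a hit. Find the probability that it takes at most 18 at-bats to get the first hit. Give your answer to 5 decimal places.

Y = number of at-bats to the first success; geometric, p = 0.33.
P(Y ≤ 18) = 1 − (1−p)^18 = 1 − 0.0007402 = 0.9992598

0.99926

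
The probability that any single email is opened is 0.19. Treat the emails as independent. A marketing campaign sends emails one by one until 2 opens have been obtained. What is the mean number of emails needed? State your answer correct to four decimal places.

10.5263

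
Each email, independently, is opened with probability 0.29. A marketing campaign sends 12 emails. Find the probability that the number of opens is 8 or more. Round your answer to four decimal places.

X ~ Binomial(12, 0.29); P(X ≥ 8) = Σ C(12,k) p^k (1−p)^(12−k) over k:
  k=8: C(12,8)·0.29^8·0.71^4 = 0.006292
  k=9: C(12,9)·0.29^9·0.71^3 = 0.001142
  k=10: C(12,10)·0.29^10·0.71^2 = 0.000140
  k=11: C(12,11)·0.29^11·0.71^1 = 0.000010
  k=12: C(12,12)·0.29^12·0.71^0 = 0.000000
Total = 0.007586

0.0076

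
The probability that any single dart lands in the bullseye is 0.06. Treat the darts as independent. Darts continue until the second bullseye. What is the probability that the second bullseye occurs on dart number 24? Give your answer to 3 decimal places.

0.021

Y = trial on which the second success occurs; negative binomial, r=2, p=0.06.
P(Y=24) = C(23,1) · p^2 · (1−p)^22
= 23 · 0.0036 · 0.25634 = 0.02122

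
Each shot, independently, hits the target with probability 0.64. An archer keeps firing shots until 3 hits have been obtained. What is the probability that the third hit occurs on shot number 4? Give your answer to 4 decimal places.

0.2831

Y = trial on which the third success occurs; negative binomial, r=3, p=0.64.
P(Y=4) = C(3,2) · p^3 · (1−p)^1
= 3 · 0.26214 · 0.36 = 0.283116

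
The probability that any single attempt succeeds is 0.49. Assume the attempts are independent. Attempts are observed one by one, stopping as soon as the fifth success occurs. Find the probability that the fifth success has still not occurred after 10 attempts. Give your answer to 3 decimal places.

Needing more than 10 attempts ⇔ fewer than 5 successes in the first 10. With X ~ Binomial(10, 0.49), P(Y > 10) = P(X ≤ 4).
  k=0: C(10,0)·0.49^0·0.51^10 = 0.00119
  k=1: C(10,1)·0.49^1·0.51^9 = 0.01144
  k=2: C(10,2)·0.49^2·0.51^8 = 0.04945
  k=3: C(10,3)·0.49^3·0.51^7 = 0.12670
  k=4: C(10,4)·0.49^4·0.51^6 = 0.21302
P(X ≤ 4) = 0.40180

0.402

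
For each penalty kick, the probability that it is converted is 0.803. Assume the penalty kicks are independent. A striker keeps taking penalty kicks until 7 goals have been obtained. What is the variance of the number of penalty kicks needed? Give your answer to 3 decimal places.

2.139

Y = total penalty kicks until the seventh success; negative binomial with r=7, p=0.803.
Var(Y) = r(1−p)/p² = 7·0.197 / 0.803² = 2.13862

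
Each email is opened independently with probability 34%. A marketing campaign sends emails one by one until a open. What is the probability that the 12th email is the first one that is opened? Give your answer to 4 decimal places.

0.0035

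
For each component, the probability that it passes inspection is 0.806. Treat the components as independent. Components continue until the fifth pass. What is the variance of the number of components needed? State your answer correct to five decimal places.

1.49314

Y = total components until the fifth success; negative binomial with r=5, p=0.806.
Var(Y) = r(1−p)/p² = 5·0.194 / 0.806² = 1.4931439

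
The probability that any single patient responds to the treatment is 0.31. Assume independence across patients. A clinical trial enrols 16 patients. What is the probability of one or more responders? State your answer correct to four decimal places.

P(at least one) = 1 − P(none) = 1 − (1 − 0.31)^16
= 1 − 0.002640 = 0.997360

0.9974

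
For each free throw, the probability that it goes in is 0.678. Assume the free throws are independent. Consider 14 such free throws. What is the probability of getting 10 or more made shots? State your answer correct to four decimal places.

X ~ Binomial(14, 0.678); P(X ≥ 10) = Σ C(14,k) p^k (1−p)^(14−k) over k:
  k=10: C(14,10)·0.678^10·0.322^4 = 0.220879
  k=11: C(14,11)·0.678^11·0.322^3 = 0.169120
  k=12: C(14,12)·0.678^12·0.322^2 = 0.089024
  k=13: C(14,13)·0.678^13·0.322^1 = 0.028838
  k=14: C(14,14)·0.678^14·0.322^0 = 0.004337
Total = 0.512199

0.5122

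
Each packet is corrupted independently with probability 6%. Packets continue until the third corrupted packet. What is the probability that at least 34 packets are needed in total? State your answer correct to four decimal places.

Needing more than 33 packets ⇔ fewer than 3 successes in the first 33. With X ~ Binomial(33, 0.06), P(Y > 33) = P(X ≤ 2).
  k=0: C(33,0)·0.06^0·0.94^33 = 0.129783
  k=1: C(33,1)·0.06^1·0.94^32 = 0.273374
  k=2: C(33,2)·0.06^2·0.94^31 = 0.279190
P(X ≤ 2) = 0.682347

0.6823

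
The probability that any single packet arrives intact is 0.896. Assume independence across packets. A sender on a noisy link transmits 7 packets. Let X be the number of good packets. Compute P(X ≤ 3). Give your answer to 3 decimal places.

X ~ Binomial(7, 0.896); P(X ≤ 3) = Σ C(7,k) p^k (1−p)^(7−k) over k:
  k=0: C(7,0)·0.896^0·0.104^7 = 0.00000
  k=1: C(7,1)·0.896^1·0.104^6 = 0.00001
  k=2: C(7,2)·0.896^2·0.104^5 = 0.00021
  k=3: C(7,3)·0.896^3·0.104^4 = 0.00295
Total = 0.00316

0.003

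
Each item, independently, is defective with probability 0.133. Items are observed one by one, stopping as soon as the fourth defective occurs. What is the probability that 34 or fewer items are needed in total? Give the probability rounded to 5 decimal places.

0.67964

Finishing within 34 items ⇔ at least 4 successes in the first 34. With X ~ Binomial(34, 0.133), P(Y ≤ 34) = 1 − P(X ≤ 3).
  k=0: C(34,0)·0.133^0·0.867^34 = 0.0078100
  k=1: C(34,1)·0.133^1·0.867^33 = 0.0407343
  k=2: C(34,2)·0.133^2·0.867^32 = 0.1031044
  k=3: C(34,3)·0.133^3·0.867^31 = 0.1687091
1 − 0.3203578 = 0.6796422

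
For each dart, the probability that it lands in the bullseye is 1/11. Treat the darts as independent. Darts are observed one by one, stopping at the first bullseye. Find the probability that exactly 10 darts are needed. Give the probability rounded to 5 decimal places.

0.03855

Geometric (trials to first success), p = 0.090909.
P(Y = 10) = (1−p)^9 · p = 0.4241 · 0.090909 = 0.0385543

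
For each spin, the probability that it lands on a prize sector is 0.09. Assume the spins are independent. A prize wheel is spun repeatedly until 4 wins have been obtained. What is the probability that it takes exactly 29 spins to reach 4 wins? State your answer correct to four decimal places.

0.0203

Y = trial on which the fourth success occurs; negative binomial, r=4, p=0.09.
P(Y=29) = C(28,3) · p^4 · (1−p)^25
= 3276 · 6.561e-05 · 0.094631 = 0.020340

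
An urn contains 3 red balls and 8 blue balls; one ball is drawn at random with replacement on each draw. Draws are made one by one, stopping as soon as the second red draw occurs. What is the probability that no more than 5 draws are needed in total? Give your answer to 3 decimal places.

Finishing within 5 draws ⇔ at least 2 successes in the first 5. With X ~ Binomial(5, 0.272727), P(Y ≤ 5) = 1 − P(X ≤ 1).
  k=0: C(5,0)·0.272727^0·0.727273^5 = 0.20346
  k=1: C(5,1)·0.272727^1·0.727273^4 = 0.38149
1 − 0.58496 = 0.41504

0.415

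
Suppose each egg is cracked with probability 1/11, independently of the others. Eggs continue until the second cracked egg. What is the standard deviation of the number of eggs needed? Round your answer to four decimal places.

Y = total eggs until the second success; negative binomial with r=2, p=0.090909.
SD(Y) = √[r(1−p)/p²] = √(220.000000) = 14.832397

14.8324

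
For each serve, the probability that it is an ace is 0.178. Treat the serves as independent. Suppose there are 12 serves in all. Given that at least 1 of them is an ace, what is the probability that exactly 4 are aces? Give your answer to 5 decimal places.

X ~ Binomial(12, 0.178). Want P(X=4 | X≥1) = P(X=4) / P(X≥1).
P(X=4) = C(12,4)·0.178^4·0.822^8 = 0.1035761
P(X≥1) = 1 − 0.0951616 = 0.9048384
Ratio = 0.1035761 / 0.9048384 = 0.1144692

0.11447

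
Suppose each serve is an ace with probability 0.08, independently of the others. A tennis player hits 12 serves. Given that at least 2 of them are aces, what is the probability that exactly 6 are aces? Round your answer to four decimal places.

X ~ Binomial(12, 0.08). Want P(X=6 | X≥2) = P(X=6) / P(X≥2).
P(X=6) = C(12,6)·0.08^6·0.92^6 = 0.000147
P(X≥2) = 1 − 0.367666 − 0.383652 = 0.248682
Ratio = 0.000147 / 0.248682 = 0.000591

0.0006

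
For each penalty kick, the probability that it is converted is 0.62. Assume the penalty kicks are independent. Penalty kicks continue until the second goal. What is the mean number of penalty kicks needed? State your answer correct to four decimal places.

Y = total penalty kicks until the second success; negative binomial with r=2, p=0.62.
E[Y] = r / p = 2 / 0.62 = 3.225806

3.2258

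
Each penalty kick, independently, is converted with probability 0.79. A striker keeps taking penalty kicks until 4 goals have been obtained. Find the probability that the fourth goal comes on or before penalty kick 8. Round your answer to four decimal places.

0.9871

Finishing within 8 penalty kicks ⇔ at least 4 successes in the first 8. With X ~ Binomial(8, 0.79), P(Y ≤ 8) = 1 − P(X ≤ 3).
  k=0: C(8,0)·0.79^0·0.21^8 = 0.000004
  k=1: C(8,1)·0.79^1·0.21^7 = 0.000114
  k=2: C(8,2)·0.79^2·0.21^6 = 0.001499
  k=3: C(8,3)·0.79^3·0.21^5 = 0.011276
1 − 0.012893 = 0.987107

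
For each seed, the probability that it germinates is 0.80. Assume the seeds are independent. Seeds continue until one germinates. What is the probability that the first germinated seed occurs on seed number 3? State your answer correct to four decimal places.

0.0320

Geometric (trials to first success), p = 0.80.
P(Y = 3) = (1−p)^2 · p = 0.04 · 0.80 = 0.032000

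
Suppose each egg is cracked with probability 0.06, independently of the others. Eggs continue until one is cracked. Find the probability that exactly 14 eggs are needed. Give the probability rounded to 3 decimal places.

0.027

Geometric (trials to first success), p = 0.06.
P(Y = 14) = (1−p)^13 · p = 0.44737 · 0.06 = 0.02684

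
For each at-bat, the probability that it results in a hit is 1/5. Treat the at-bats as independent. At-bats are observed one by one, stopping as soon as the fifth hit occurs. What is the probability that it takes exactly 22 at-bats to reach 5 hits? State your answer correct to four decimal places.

Y = trial on which the fifth success occurs; negative binomial, r=5, p=0.20.
P(Y=22) = C(21,4) · p^5 · (1−p)^17
= 5985 · 0.00032 · 0.022518 = 0.043126

0.0431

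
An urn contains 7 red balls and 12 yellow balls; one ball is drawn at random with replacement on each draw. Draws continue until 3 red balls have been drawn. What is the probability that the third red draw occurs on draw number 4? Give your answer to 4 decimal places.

Y = trial on which the third success occurs; negative binomial, r=3, p=0.368421.
P(Y=4) = C(3,2) · p^3 · (1−p)^1
= 3 · 0.050007 · 0.63158 = 0.094751

0.0948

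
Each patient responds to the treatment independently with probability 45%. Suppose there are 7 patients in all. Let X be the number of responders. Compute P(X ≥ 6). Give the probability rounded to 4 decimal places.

0.0357

X ~ Binomial(7, 0.45); P(X ≥ 6) = Σ C(7,k) p^k (1−p)^(7−k) over k:
  k=6: C(7,6)·0.45^6·0.55^1 = 0.031969
  k=7: C(7,7)·0.45^7·0.55^0 = 0.003737
Total = 0.035706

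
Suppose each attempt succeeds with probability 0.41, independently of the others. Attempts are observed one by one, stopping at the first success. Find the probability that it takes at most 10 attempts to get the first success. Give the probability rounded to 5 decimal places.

0.99489

Y = number of attempts to the first success; geometric, p = 0.41.
P(Y ≤ 10) = 1 − (1−p)^10 = 1 − 0.0051112 = 0.9948888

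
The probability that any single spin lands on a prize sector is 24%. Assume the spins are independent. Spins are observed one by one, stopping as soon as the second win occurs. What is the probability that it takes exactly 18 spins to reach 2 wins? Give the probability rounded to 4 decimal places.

Y = trial on which the second success occurs; negative binomial, r=2, p=0.24.
P(Y=18) = C(17,1) · p^2 · (1−p)^16
= 17 · 0.0576 · 0.012388 = 0.012131

0.0121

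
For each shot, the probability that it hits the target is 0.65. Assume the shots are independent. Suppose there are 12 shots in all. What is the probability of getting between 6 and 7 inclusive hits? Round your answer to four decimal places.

0.3320

X ~ Binomial(12, 0.65); P(6 ≤ X ≤ 7) = Σ C(12,k) p^k (1−p)^(12−k) over k:
  k=6: C(12,6)·0.65^6·0.35^6 = 0.128103
  k=7: C(12,7)·0.65^7·0.35^5 = 0.203920
Total = 0.332023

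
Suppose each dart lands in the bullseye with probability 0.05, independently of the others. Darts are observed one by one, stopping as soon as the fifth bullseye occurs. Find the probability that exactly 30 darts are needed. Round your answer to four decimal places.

Y = trial on which the fifth success occurs; negative binomial, r=5, p=0.05.
P(Y=30) = C(29,4) · p^5 · (1−p)^25
= 23751 · 3.125e-07 · 0.27739 = 0.002059

0.0021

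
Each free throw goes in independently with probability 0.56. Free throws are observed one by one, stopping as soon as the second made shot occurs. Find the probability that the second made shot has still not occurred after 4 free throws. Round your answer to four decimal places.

Needing more than 4 free throws ⇔ fewer than 2 successes in the first 4. With X ~ Binomial(4, 0.56), P(Y > 4) = P(X ≤ 1).
  k=0: C(4,0)·0.56^0·0.44^4 = 0.037481
  k=1: C(4,1)·0.56^1·0.44^3 = 0.190812
P(X ≤ 1) = 0.228293

0.2283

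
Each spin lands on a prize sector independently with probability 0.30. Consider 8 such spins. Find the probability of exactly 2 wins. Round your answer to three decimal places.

X ~ Binomial(n=8, p=0.30).
P(X=2) = C(8,2) · p^2 · (1−p)^6
= 28 · 0.09 · 0.11765 = 0.29648

0.296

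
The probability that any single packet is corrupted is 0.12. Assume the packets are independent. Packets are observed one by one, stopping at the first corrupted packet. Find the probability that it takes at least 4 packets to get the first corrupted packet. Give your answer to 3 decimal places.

0.681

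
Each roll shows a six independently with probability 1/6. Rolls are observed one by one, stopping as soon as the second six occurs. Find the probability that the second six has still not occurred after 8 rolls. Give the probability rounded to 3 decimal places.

Needing more than 8 rolls ⇔ fewer than 2 successes in the first 8. With X ~ Binomial(8, 0.166667), P(Y > 8) = P(X ≤ 1).
  k=0: C(8,0)·0.166667^0·0.833333^8 = 0.23257
  k=1: C(8,1)·0.166667^1·0.833333^7 = 0.37211
P(X ≤ 1) = 0.60468

0.605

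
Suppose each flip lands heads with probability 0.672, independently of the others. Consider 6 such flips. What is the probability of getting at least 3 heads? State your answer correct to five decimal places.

0.90505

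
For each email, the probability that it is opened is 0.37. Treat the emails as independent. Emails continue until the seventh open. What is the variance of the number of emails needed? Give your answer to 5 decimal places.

Y = total emails until the seventh success; negative binomial with r=7, p=0.37.
Var(Y) = r(1−p)/p² = 7·0.63 / 0.37² = 32.2132944

32.21329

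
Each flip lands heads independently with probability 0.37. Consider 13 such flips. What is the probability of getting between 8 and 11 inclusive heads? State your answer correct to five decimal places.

0.06349

X ~ Binomial(13, 0.37); P(8 ≤ X ≤ 11) = Σ C(13,k) p^k (1−p)^(13−k) over k:
  k=8: C(13,8)·0.37^8·0.63^5 = 0.0448637
  k=9: C(13,9)·0.37^9·0.63^4 = 0.0146381
  k=10: C(13,10)·0.37^10·0.63^3 = 0.0034388
  k=11: C(13,11)·0.37^11·0.63^2 = 0.0005508
Total = 0.0634914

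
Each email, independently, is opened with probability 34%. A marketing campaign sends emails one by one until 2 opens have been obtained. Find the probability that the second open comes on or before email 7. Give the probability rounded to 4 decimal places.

0.7487

Finishing within 7 emails ⇔ at least 2 successes in the first 7. With X ~ Binomial(7, 0.34), P(Y ≤ 7) = 1 − P(X ≤ 1).
  k=0: C(7,0)·0.34^0·0.66^7 = 0.054552
  k=1: C(7,1)·0.34^1·0.66^6 = 0.196716
1 − 0.251268 = 0.748732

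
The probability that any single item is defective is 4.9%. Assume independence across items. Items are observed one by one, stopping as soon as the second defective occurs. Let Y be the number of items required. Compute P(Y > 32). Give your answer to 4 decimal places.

Needing more than 32 items ⇔ fewer than 2 successes in the first 32. With X ~ Binomial(32, 0.049), P(Y > 32) = P(X ≤ 1).
  k=0: C(32,0)·0.049^0·0.951^32 = 0.200344
  k=1: C(32,1)·0.049^1·0.951^31 = 0.330325
P(X ≤ 1) = 0.530670

0.5307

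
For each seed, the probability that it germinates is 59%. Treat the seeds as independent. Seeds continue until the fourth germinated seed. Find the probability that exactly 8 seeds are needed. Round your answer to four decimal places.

0.1198

Y = trial on which the fourth success occurs; negative binomial, r=4, p=0.59.
P(Y=8) = C(7,3) · p^4 · (1−p)^4
= 35 · 0.12117 · 0.028258 = 0.119843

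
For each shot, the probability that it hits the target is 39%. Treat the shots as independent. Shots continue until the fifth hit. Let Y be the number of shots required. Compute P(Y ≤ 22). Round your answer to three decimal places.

0.967

Finishing within 22 shots ⇔ at least 5 successes in the first 22. With X ~ Binomial(22, 0.39), P(Y ≤ 22) = 1 − P(X ≤ 4).
  k=0: C(22,0)·0.39^0·0.61^22 = 0.00002
  k=1: C(22,1)·0.39^1·0.61^21 = 0.00027
  k=2: C(22,2)·0.39^2·0.61^20 = 0.00179
  k=3: C(22,3)·0.39^3·0.61^19 = 0.00762
  k=4: C(22,4)·0.39^4·0.61^18 = 0.02314
1 − 0.03284 = 0.96716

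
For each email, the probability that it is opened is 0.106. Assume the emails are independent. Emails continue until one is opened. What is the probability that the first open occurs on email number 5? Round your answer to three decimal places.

Geometric (trials to first success), p = 0.106.
P(Y = 5) = (1−p)^4 · p = 0.63878 · 0.106 = 0.06771

0.068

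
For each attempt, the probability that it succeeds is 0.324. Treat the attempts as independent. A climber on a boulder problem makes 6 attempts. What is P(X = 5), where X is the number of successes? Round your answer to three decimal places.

X ~ Binomial(n=6, p=0.324).
P(X=5) = C(6,5) · p^5 · (1−p)^1
= 6 · 0.0035705 · 0.676 = 0.01448

0.014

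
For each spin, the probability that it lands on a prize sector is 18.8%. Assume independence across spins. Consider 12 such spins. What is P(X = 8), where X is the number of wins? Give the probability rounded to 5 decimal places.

X ~ Binomial(n=12, p=0.188).
P(X=8) = C(12,8) · p^8 · (1−p)^4
= 495 · 1.5605e-06 · 0.43473 = 0.0003358

0.00034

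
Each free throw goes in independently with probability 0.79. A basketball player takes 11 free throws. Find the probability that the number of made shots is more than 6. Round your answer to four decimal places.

0.9393

X ~ Binomial(11, 0.79); P(X ≥ 7) = Σ C(11,k) p^k (1−p)^(11−k) over k:
  k=7: C(11,7)·0.79^7·0.21^4 = 0.123248
  k=8: C(11,8)·0.79^8·0.21^3 = 0.231824
  k=9: C(11,9)·0.79^9·0.21^2 = 0.290700
  k=10: C(11,10)·0.79^10·0.21^1 = 0.218717
  k=11: C(11,11)·0.79^11·0.21^0 = 0.074799
Total = 0.939289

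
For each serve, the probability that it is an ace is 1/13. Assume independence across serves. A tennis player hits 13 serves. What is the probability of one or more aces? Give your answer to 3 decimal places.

P(at least one) = 1 − P(none) = 1 − (1 − 0.076923)^13
= 1 − 0.35326 = 0.64674

0.647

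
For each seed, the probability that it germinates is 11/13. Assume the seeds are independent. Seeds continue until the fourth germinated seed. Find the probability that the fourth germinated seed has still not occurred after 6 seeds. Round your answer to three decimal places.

0.051

Needing more than 6 seeds ⇔ fewer than 4 successes in the first 6. With X ~ Binomial(6, 0.846154), P(Y > 6) = P(X ≤ 3).
  k=0: C(6,0)·0.846154^0·0.153846^6 = 0.00001
  k=1: C(6,1)·0.846154^1·0.153846^5 = 0.00044
  k=2: C(6,2)·0.846154^2·0.153846^4 = 0.00602
  k=3: C(6,3)·0.846154^3·0.153846^3 = 0.04412
P(X ≤ 3) = 0.05059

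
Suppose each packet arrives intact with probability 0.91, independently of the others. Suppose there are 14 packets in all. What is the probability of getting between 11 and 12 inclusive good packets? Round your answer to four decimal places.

X ~ Binomial(14, 0.91); P(11 ≤ X ≤ 12) = Σ C(14,k) p^k (1−p)^(14−k) over k:
  k=11: C(14,11)·0.91^11·0.09^3 = 0.094034
  k=12: C(14,12)·0.91^12·0.09^2 = 0.237697
Total = 0.331731

0.3317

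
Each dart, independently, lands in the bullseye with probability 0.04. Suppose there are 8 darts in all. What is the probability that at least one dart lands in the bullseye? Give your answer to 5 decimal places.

P(at least one) = 1 − P(none) = 1 − (1 − 0.04)^8
= 1 − 0.7213896 = 0.2786104

0.27861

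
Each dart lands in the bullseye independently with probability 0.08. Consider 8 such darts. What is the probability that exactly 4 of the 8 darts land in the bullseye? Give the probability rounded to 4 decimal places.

0.0021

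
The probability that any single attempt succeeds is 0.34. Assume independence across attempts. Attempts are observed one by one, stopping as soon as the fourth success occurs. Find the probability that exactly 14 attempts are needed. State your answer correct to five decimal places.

Y = trial on which the fourth success occurs; negative binomial, r=4, p=0.34.
P(Y=14) = C(13,3) · p^4 · (1−p)^10
= 286 · 0.013363 · 0.015683 = 0.0599406

0.05994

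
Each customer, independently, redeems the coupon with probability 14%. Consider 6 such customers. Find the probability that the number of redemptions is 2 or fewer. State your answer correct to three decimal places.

0.961

X ~ Binomial(6, 0.14); P(X ≤ 2) = Σ C(6,k) p^k (1−p)^(6−k) over k:
  k=0: C(6,0)·0.14^0·0.86^6 = 0.40457
  k=1: C(6,1)·0.14^1·0.86^5 = 0.39516
  k=2: C(6,2)·0.14^2·0.86^4 = 0.16082
Total = 0.96055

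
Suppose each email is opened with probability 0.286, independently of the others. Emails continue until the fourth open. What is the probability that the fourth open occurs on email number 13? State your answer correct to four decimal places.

Y = trial on which the fourth success occurs; negative binomial, r=4, p=0.286.
P(Y=13) = C(12,3) · p^4 · (1−p)^9
= 220 · 0.0066906 · 0.048226 = 0.070986

0.0710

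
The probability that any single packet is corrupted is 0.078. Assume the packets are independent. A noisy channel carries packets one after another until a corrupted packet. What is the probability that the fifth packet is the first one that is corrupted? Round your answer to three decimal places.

Geometric (trials to first success), p = 0.078.
P(Y = 5) = (1−p)^4 · p = 0.72264 · 0.078 = 0.05637

0.056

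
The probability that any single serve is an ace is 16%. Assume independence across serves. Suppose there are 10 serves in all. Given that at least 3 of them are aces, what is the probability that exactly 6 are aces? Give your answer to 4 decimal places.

0.0085

X ~ Binomial(10, 0.16). Want P(X=6 | X≥3) = P(X=6) / P(X≥3).
P(X=6) = C(10,6)·0.16^6·0.84^4 = 0.001754
P(X≥3) = 1 − 0.174901 − 0.333145 − 0.285553 = 0.206401
Ratio = 0.001754 / 0.206401 = 0.008499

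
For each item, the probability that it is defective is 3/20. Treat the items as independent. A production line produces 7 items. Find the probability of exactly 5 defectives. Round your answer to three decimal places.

0.001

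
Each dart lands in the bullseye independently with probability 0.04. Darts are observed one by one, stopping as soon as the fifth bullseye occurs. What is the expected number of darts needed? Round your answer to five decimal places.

Y = total darts until the fifth success; negative binomial with r=5, p=0.04.
E[Y] = r / p = 5 / 0.04 = 125.0000000

125.00000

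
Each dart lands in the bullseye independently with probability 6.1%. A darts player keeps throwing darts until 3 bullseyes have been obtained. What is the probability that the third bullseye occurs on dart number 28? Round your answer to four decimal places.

Y = trial on which the third success occurs; negative binomial, r=3, p=0.061.
P(Y=28) = C(27,2) · p^3 · (1−p)^25
= 351 · 0.00022698 · 0.20732 = 0.016517

0.0165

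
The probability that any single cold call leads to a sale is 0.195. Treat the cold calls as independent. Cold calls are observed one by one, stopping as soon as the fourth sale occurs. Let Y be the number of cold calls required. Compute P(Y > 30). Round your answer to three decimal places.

Needing more than 30 cold calls ⇔ fewer than 4 successes in the first 30. With X ~ Binomial(30, 0.195), P(Y > 30) = P(X ≤ 3).
  k=0: C(30,0)·0.195^0·0.805^30 = 0.00149
  k=1: C(30,1)·0.195^1·0.805^29 = 0.01085
  k=2: C(30,2)·0.195^2·0.805^28 = 0.03809
  k=3: C(30,3)·0.195^3·0.805^27 = 0.08612
P(X ≤ 3) = 0.13655

0.137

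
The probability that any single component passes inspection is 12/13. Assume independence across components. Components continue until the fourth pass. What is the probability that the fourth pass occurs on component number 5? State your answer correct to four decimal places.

0.2234

Y = trial on which the fourth success occurs; negative binomial, r=4, p=0.923077.
P(Y=5) = C(4,3) · p^4 · (1−p)^1
= 4 · 0.72602 · 0.076923 = 0.223392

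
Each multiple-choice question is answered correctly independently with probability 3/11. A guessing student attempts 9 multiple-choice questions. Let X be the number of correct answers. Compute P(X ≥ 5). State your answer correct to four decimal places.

X ~ Binomial(9, 0.272727); P(X ≥ 5) = Σ C(9,k) p^k (1−p)^(9−k) over k:
  k=5: C(9,5)·0.272727^5·0.727273^4 = 0.053187
  k=6: C(9,6)·0.272727^6·0.727273^3 = 0.013297
  k=7: C(9,7)·0.272727^7·0.727273^2 = 0.002137
  k=8: C(9,8)·0.272727^8·0.727273^1 = 0.000200
  k=9: C(9,9)·0.272727^9·0.727273^0 = 0.000008
Total = 0.068829

0.0688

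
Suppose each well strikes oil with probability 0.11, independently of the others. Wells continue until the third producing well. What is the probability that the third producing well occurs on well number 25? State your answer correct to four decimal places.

Y = trial on which the third success occurs; negative binomial, r=3, p=0.11.
P(Y=25) = C(24,2) · p^3 · (1−p)^22
= 276 · 0.001331 · 0.077016 = 0.028292

0.0283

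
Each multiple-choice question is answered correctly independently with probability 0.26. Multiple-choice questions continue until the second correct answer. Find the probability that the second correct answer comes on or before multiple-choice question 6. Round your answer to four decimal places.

0.4896

Finishing within 6 multiple-choice questions ⇔ at least 2 successes in the first 6. With X ~ Binomial(6, 0.26), P(Y ≤ 6) = 1 − P(X ≤ 1).
  k=0: C(6,0)·0.26^0·0.74^6 = 0.164206
  k=1: C(6,1)·0.26^1·0.74^5 = 0.346165
1 − 0.510372 = 0.489628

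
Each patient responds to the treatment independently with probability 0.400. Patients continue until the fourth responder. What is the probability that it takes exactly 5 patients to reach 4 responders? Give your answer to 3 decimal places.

Y = trial on which the fourth success occurs; negative binomial, r=4, p=0.40.
P(Y=5) = C(4,3) · p^4 · (1−p)^1
= 4 · 0.0256 · 0.6 = 0.06144

0.061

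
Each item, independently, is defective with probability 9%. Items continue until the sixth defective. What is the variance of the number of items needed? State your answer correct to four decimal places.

674.0741

Y = total items until the sixth success; negative binomial with r=6, p=0.09.
Var(Y) = r(1−p)/p² = 6·0.91 / 0.09² = 674.074074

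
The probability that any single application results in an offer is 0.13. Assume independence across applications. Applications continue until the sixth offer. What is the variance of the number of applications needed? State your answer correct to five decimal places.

308.87574

Y = total applications until the sixth success; negative binomial with r=6, p=0.13.
Var(Y) = r(1−p)/p² = 6·0.87 / 0.13² = 308.8757396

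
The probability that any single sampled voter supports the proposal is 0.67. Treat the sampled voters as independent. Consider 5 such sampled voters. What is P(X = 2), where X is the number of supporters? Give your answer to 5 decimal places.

X ~ Binomial(n=5, p=0.67).
P(X=2) = C(5,2) · p^2 · (1−p)^3
= 10 · 0.4489 · 0.035937 = 0.1613212

0.16132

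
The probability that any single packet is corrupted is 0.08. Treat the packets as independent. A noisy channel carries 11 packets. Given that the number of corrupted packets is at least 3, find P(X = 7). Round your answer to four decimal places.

0.0001

X ~ Binomial(11, 0.08). Want P(X=7 | X≥3) = P(X=7) / P(X≥3).
P(X=7) = C(11,7)·0.08^7·0.92^4 = 0.000005
P(X≥3) = 1 − 0.399637 − 0.382262 − 0.166201 = 0.051900
Ratio = 0.000005 / 0.051900 = 0.000096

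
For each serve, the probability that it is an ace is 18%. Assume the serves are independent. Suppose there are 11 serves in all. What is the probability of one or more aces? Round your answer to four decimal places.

0.8873

P(at least one) = 1 − P(none) = 1 − (1 − 0.18)^11
= 1 − 0.112707 = 0.887293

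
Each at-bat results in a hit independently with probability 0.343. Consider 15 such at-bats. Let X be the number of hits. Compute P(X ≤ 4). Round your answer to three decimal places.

0.373

X ~ Binomial(15, 0.343); P(X ≤ 4) = Σ C(15,k) p^k (1−p)^(15−k) over k:
  k=0: C(15,0)·0.343^0·0.657^15 = 0.00183
  k=1: C(15,1)·0.343^1·0.657^14 = 0.01436
  k=2: C(15,2)·0.343^2·0.657^13 = 0.05250
  k=3: C(15,3)·0.343^3·0.657^12 = 0.11876
  k=4: C(15,4)·0.343^4·0.657^11 = 0.18601
Total = 0.37346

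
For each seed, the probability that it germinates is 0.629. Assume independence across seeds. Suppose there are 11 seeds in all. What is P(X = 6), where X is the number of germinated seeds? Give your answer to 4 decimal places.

X ~ Binomial(n=11, p=0.629).
P(X=6) = C(11,6) · p^6 · (1−p)^5
= 462 · 0.06193 · 0.0070286 = 0.201102

0.2011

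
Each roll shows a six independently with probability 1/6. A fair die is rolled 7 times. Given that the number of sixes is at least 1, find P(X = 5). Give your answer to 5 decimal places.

X ~ Binomial(7, 0.166667). Want P(X=5 | X≥1) = P(X=5) / P(X≥1).
P(X=5) = C(7,5)·0.166667^5·0.833333^2 = 0.0018754
P(X≥1) = 1 − 0.2790816 = 0.7209184
Ratio = 0.0018754 / 0.7209184 = 0.0026014

0.00260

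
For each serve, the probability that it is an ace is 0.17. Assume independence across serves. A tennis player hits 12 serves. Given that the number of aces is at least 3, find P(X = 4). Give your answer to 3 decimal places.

0.278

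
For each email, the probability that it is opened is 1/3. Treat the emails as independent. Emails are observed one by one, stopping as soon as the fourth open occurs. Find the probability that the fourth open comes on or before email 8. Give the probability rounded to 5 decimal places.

Finishing within 8 emails ⇔ at least 4 successes in the first 8. With X ~ Binomial(8, 0.333333), P(Y ≤ 8) = 1 − P(X ≤ 3).
  k=0: C(8,0)·0.333333^0·0.666667^8 = 0.0390184
  k=1: C(8,1)·0.333333^1·0.666667^7 = 0.1560738
  k=2: C(8,2)·0.333333^2·0.666667^6 = 0.2731291
  k=3: C(8,3)·0.333333^3·0.666667^5 = 0.2731291
1 − 0.7413504 = 0.2586496

0.25865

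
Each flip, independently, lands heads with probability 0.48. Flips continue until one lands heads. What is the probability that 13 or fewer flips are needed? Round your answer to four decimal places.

0.9998

Y = number of flips to the first success; geometric, p = 0.48.
P(Y ≤ 13) = 1 − (1−p)^13 = 1 − 0.000203 = 0.999797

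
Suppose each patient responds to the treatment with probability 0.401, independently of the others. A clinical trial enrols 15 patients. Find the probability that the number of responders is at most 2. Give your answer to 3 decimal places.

X ~ Binomial(15, 0.401); P(X ≤ 2) = Σ C(15,k) p^k (1−p)^(15−k) over k:
  k=0: C(15,0)·0.401^0·0.599^15 = 0.00046
  k=1: C(15,1)·0.401^1·0.599^14 = 0.00460
  k=2: C(15,2)·0.401^2·0.599^13 = 0.02158
Total = 0.02664

0.027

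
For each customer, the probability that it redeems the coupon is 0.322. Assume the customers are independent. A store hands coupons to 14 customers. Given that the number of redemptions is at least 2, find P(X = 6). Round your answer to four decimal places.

X ~ Binomial(14, 0.322). Want P(X=6 | X≥2) = P(X=6) / P(X≥2).
P(X=6) = C(14,6)·0.322^6·0.678^8 = 0.149461
P(X≥2) = 1 − 0.004337 − 0.028838 = 0.966824
Ratio = 0.149461 / 0.966824 = 0.154590

0.1546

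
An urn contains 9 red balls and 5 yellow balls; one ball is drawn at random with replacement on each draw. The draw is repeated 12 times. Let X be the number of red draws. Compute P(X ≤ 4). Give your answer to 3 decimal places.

0.029

X ~ Binomial(12, 0.642857); P(X ≤ 4) = Σ C(12,k) p^k (1−p)^(12−k) over k:
  k=0: C(12,0)·0.642857^0·0.357143^12 = 0.00000
  k=1: C(12,1)·0.642857^1·0.357143^11 = 0.00009
  k=2: C(12,2)·0.642857^2·0.357143^10 = 0.00092
  k=3: C(12,3)·0.642857^3·0.357143^9 = 0.00553
  k=4: C(12,4)·0.642857^4·0.357143^8 = 0.02238
Total = 0.02892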